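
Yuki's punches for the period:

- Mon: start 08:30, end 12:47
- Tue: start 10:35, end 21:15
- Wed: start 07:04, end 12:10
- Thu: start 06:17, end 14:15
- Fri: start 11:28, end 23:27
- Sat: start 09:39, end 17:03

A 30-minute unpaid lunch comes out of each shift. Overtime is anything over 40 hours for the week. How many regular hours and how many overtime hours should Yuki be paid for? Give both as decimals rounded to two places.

Regular 40.00 hours, overtime 4.40 hours

Mon: 08:30–12:47 = 4 h 17 min; less 30 min break → 3 h 47 min
Tue: 10:35–21:15 = 10 h 40 min; less 30 min break → 10 h 10 min
Wed: 07:04–12:10 = 5 h 6 min; less 30 min break → 4 h 36 min
Thu: 06:17–14:15 = 7 h 58 min; less 30 min break → 7 h 28 min
Fri: 11:28–23:27 = 11 h 59 min; less 30 min break → 11 h 29 min
Sat: 09:39–17:03 = 7 h 24 min; less 30 min break → 6 h 54 min
Total worked: 44 h 24 min = 44.40 h.
Threshold 40 h → overtime 4 h 24 min, regular 40 h 0 min.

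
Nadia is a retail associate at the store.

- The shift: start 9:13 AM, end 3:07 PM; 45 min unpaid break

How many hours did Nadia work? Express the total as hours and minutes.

5 h 9 min

The shift: 9:13 AM–3:07 PM = 5 h 54 min; less 45 min break → 5 h 9 min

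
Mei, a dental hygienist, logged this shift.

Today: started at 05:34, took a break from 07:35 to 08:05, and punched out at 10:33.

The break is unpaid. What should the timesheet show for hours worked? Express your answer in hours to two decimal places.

Today: 05:34–10:33 = 4 h 59 min; less 30 min break → 4 h 29 min

4.48 hours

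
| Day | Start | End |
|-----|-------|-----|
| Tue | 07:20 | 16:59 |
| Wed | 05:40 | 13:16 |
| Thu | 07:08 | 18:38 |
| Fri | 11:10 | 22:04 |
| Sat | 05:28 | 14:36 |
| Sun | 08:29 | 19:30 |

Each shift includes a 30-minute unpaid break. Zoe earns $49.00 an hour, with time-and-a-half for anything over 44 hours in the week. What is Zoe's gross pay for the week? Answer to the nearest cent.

$3096.80

Tue: 07:20–16:59 = 9 h 39 min; less 30 min break → 9 h 9 min
Wed: 05:40–13:16 = 7 h 36 min; less 30 min break → 7 h 6 min
Thu: 07:08–18:38 = 11 h 30 min; less 30 min break → 11 h 0 min
Fri: 11:10–22:04 = 10 h 54 min; less 30 min break → 10 h 24 min
Sat: 05:28–14:36 = 9 h 8 min; less 30 min break → 8 h 38 min
Sun: 08:29–19:30 = 11 h 1 min; less 30 min break → 10 h 31 min
Total worked: 56 h 48 min = 3408 min.
Regular 44 h 0 min = 2640 min at $49.00/h; overtime 12 h 48 min = 768 min at $73.50/h.
Pay = (2640 × $49.00 + 768 × $73.50) ÷ 60 = $3096.80.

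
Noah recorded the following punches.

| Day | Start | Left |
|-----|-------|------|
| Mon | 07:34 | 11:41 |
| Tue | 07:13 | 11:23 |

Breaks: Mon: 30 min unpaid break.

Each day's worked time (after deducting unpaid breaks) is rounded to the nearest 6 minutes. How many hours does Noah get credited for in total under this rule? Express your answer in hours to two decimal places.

7.80 hours

Mon: 07:34–11:41 = 4 h 7 min − 30 min = 3 h 37 min → rounds to 3 h 36 min
Tue: 07:13–11:23 = 4 h 10 min → rounds to 4 h 12 min
Total credited: 7 h 48 min.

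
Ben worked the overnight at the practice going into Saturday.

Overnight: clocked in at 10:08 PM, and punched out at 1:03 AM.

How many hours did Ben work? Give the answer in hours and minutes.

2 h 55 min

Overnight: 10:08 PM → midnight = 1 h 52 min; midnight → 1:03 AM = 1 h 3 min; span 2 h 55 min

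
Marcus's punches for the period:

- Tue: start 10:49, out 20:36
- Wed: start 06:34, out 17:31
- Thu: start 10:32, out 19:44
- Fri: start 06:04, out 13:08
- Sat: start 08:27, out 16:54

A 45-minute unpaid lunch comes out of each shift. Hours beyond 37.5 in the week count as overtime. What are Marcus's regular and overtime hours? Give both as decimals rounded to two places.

Tue: 10:49–20:36 = 9 h 47 min; less 45 min break → 9 h 2 min
Wed: 06:34–17:31 = 10 h 57 min; less 45 min break → 10 h 12 min
Thu: 10:32–19:44 = 9 h 12 min; less 45 min break → 8 h 27 min
Fri: 06:04–13:08 = 7 h 4 min; less 45 min break → 6 h 19 min
Sat: 08:27–16:54 = 8 h 27 min; less 45 min break → 7 h 42 min
Total worked: 41 h 42 min = 41.70 h.
Threshold 37.5 h → overtime 4 h 12 min, regular 37 h 30 min.

Regular 37.50 hours, overtime 4.20 hours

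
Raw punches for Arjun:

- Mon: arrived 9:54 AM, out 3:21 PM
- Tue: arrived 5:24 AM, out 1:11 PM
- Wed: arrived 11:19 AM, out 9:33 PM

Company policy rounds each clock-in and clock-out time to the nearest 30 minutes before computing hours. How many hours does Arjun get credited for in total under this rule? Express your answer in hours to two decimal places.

Mon: in 9:54 AM→10:00 AM, out 3:21 PM→3:30 PM; 5 h 30 min
Tue: in 5:24 AM→5:30 AM, out 1:11 PM→1:00 PM; 7 h 30 min
Wed: in 11:19 AM→11:30 AM, out 9:33 PM→9:30 PM; 10 h 0 min
Total credited: 23 h 0 min.

23.00 hours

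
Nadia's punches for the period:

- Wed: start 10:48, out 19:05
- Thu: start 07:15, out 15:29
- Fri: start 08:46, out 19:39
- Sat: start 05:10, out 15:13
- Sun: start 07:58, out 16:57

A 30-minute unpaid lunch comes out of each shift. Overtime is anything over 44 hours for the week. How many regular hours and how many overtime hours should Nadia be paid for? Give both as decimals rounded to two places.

Regular 43.93 hours, overtime 0.00 hours

Wed: 10:48–19:05 = 8 h 17 min; less 30 min break → 7 h 47 min
Thu: 07:15–15:29 = 8 h 14 min; less 30 min break → 7 h 44 min
Fri: 08:46–19:39 = 10 h 53 min; less 30 min break → 10 h 23 min
Sat: 05:10–15:13 = 10 h 3 min; less 30 min break → 9 h 33 min
Sun: 07:58–16:57 = 8 h 59 min; less 30 min break → 8 h 29 min
Total worked: 43 h 56 min = 43.93 h.
Threshold 44 h → overtime 0 h 0 min, regular 43 h 56 min.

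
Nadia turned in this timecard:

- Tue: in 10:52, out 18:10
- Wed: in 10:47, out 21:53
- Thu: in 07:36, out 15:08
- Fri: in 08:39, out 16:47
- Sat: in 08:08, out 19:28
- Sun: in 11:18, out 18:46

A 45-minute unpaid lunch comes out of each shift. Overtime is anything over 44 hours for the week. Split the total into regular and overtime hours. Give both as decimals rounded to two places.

Regular 44.00 hours, overtime 4.37 hours

Tue: 10:52–18:10 = 7 h 18 min; less 45 min break → 6 h 33 min
Wed: 10:47–21:53 = 11 h 6 min; less 45 min break → 10 h 21 min
Thu: 07:36–15:08 = 7 h 32 min; less 45 min break → 6 h 47 min
Fri: 08:39–16:47 = 8 h 8 min; less 45 min break → 7 h 23 min
Sat: 08:08–19:28 = 11 h 20 min; less 45 min break → 10 h 35 min
Sun: 11:18–18:46 = 7 h 28 min; less 45 min break → 6 h 43 min
Total worked: 48 h 22 min = 48.37 h.
Threshold 44 h → overtime 4 h 22 min, regular 44 h 0 min.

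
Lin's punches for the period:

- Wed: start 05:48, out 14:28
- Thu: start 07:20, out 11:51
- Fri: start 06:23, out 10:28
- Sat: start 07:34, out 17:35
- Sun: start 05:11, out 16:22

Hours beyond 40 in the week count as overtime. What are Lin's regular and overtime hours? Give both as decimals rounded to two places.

Wed: 05:48–14:28 = 8 h 40 min
Thu: 07:20–11:51 = 4 h 31 min
Fri: 06:23–10:28 = 4 h 5 min
Sat: 07:34–17:35 = 10 h 1 min
Sun: 05:11–16:22 = 11 h 11 min
Total worked: 38 h 28 min = 38.47 h.
Threshold 40 h → overtime 0 h 0 min, regular 38 h 28 min.

Regular 38.47 hours, overtime 0.00 hours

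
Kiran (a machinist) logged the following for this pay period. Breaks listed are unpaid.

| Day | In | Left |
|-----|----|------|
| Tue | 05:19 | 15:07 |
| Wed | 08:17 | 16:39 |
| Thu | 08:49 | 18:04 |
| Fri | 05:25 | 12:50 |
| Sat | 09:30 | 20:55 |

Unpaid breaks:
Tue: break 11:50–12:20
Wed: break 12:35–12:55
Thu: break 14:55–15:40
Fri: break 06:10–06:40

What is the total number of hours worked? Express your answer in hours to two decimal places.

Tue: 05:19–15:07 = 9 h 48 min; less 30 min break → 9 h 18 min
Wed: 08:17–16:39 = 8 h 22 min; less 20 min break → 8 h 2 min
Thu: 08:49–18:04 = 9 h 15 min; less 45 min break → 8 h 30 min
Fri: 05:25–12:50 = 7 h 25 min; less 30 min break → 6 h 55 min
Sat: 09:30–20:55 = 11 h 25 min
Total: 9 h 18 min + 8 h 2 min + 8 h 30 min + 6 h 55 min + 11 h 25 min = 44 h 10 min.

44.17 hours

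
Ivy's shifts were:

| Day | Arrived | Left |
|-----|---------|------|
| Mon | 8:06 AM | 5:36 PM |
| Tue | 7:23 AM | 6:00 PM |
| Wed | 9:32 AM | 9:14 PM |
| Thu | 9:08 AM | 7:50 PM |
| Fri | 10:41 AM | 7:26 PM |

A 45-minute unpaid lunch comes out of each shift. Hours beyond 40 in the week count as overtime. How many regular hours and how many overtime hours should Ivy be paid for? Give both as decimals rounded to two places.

Mon: 8:06 AM–5:36 PM = 9 h 30 min; less 45 min break → 8 h 45 min
Tue: 7:23 AM–6:00 PM = 10 h 37 min; less 45 min break → 9 h 52 min
Wed: 9:32 AM–9:14 PM = 11 h 42 min; less 45 min break → 10 h 57 min
Thu: 9:08 AM–7:50 PM = 10 h 42 min; less 45 min break → 9 h 57 min
Fri: 10:41 AM–7:26 PM = 8 h 45 min; less 45 min break → 8 h 0 min
Total worked: 47 h 31 min = 47.52 h.
Threshold 40 h → overtime 7 h 31 min, regular 40 h 0 min.

Regular 40.00 hours, overtime 7.52 hours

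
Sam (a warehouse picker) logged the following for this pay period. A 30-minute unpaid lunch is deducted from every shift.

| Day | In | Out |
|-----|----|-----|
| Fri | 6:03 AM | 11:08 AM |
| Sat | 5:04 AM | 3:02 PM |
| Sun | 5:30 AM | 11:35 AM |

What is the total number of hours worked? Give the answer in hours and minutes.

19 h 38 min

Fri: 6:03 AM–11:08 AM = 5 h 5 min; less 30 min break → 4 h 35 min
Sat: 5:04 AM–3:02 PM = 9 h 58 min; less 30 min break → 9 h 28 min
Sun: 5:30 AM–11:35 AM = 6 h 5 min; less 30 min break → 5 h 35 min
Total: 4 h 35 min + 9 h 28 min + 5 h 35 min = 19 h 38 min.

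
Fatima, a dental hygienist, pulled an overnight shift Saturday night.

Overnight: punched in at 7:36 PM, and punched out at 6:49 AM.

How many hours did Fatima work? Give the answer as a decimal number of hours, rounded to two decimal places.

Overnight: 7:36 PM → midnight = 4 h 24 min; midnight → 6:49 AM = 6 h 49 min; span 11 h 13 min

11.22 hours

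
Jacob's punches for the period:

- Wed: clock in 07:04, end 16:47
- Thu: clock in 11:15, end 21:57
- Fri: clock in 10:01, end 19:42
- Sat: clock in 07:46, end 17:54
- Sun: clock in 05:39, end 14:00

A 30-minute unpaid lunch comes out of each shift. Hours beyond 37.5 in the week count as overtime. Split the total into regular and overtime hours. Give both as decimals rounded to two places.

Regular 37.50 hours, overtime 8.58 hours

Wed: 07:04–16:47 = 9 h 43 min; less 30 min break → 9 h 13 min
Thu: 11:15–21:57 = 10 h 42 min; less 30 min break → 10 h 12 min
Fri: 10:01–19:42 = 9 h 41 min; less 30 min break → 9 h 11 min
Sat: 07:46–17:54 = 10 h 8 min; less 30 min break → 9 h 38 min
Sun: 05:39–14:00 = 8 h 21 min; less 30 min break → 7 h 51 min
Total worked: 46 h 5 min = 46.08 h.
Threshold 37.5 h → overtime 8 h 35 min, regular 37 h 30 min.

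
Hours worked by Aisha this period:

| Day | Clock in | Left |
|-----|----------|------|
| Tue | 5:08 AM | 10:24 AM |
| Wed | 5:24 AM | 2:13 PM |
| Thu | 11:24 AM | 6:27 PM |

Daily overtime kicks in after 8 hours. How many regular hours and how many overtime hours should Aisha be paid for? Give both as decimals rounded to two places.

Regular 20.32 hours, overtime 0.82 hours

Tue: 5:08 AM–10:24 AM = 5 h 16 min
Wed: 5:24 AM–2:13 PM = 8 h 49 min
Thu: 11:24 AM–6:27 PM = 7 h 3 min
Tue reg 5 h 16 min / OT 0 h 0 min; Wed reg 8 h 0 min / OT 0 h 49 min; Thu reg 7 h 3 min / OT 0 h 0 min.
Totals: regular 20 h 19 min, overtime 0 h 49 min.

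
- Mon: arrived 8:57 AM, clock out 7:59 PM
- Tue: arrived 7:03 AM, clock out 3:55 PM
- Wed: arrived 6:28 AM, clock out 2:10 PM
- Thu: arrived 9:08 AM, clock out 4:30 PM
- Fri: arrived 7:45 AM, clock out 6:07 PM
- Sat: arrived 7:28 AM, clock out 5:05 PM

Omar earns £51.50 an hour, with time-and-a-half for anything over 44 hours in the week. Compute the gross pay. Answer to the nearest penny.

£3111.89

Mon: 8:57 AM–7:59 PM = 11 h 2 min
Tue: 7:03 AM–3:55 PM = 8 h 52 min
Wed: 6:28 AM–2:10 PM = 7 h 42 min
Thu: 9:08 AM–4:30 PM = 7 h 22 min
Fri: 7:45 AM–6:07 PM = 10 h 22 min
Sat: 7:28 AM–5:05 PM = 9 h 37 min
Total worked: 54 h 57 min = 3297 min.
Regular 44 h 0 min = 2640 min at £51.50/h; overtime 10 h 57 min = 657 min at £77.25/h.
Pay = (2640 × £51.50 + 657 × £77.25) ÷ 60 = £3111.89.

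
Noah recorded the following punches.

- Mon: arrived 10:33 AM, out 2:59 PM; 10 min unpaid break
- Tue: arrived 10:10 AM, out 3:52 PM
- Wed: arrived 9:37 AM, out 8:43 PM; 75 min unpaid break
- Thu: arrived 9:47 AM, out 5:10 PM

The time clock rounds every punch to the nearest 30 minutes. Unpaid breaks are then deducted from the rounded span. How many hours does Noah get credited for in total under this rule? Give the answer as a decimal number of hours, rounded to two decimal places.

Mon: in 10:33 AM→10:30 AM, out 2:59 PM→3:00 PM; 4 h 30 min − 10 min = 4 h 20 min
Tue: in 10:10 AM→10:00 AM, out 3:52 PM→4:00 PM; 6 h 0 min
Wed: in 9:37 AM→9:30 AM, out 8:43 PM→8:30 PM; 11 h 0 min − 75 min = 9 h 45 min
Thu: in 9:47 AM→10:00 AM, out 5:10 PM→5:00 PM; 7 h 0 min
Total credited: 27 h 5 min.

27.08 hours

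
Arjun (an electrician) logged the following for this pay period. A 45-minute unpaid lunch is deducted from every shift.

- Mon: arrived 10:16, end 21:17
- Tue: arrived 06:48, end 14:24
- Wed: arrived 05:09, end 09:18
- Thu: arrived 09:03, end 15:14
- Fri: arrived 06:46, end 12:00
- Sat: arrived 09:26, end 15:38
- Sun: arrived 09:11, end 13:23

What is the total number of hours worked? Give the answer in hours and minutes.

Mon: 10:16–21:17 = 11 h 1 min; less 45 min break → 10 h 16 min
Tue: 06:48–14:24 = 7 h 36 min; less 45 min break → 6 h 51 min
Wed: 05:09–09:18 = 4 h 9 min; less 45 min break → 3 h 24 min
Thu: 09:03–15:14 = 6 h 11 min; less 45 min break → 5 h 26 min
Fri: 06:46–12:00 = 5 h 14 min; less 45 min break → 4 h 29 min
Sat: 09:26–15:38 = 6 h 12 min; less 45 min break → 5 h 27 min
Sun: 09:11–13:23 = 4 h 12 min; less 45 min break → 3 h 27 min
Total: 10 h 16 min + 6 h 51 min + 3 h 24 min + 5 h 26 min + 4 h 29 min + 5 h 27 min + 3 h 27 min = 39 h 20 min.

39 h 20 min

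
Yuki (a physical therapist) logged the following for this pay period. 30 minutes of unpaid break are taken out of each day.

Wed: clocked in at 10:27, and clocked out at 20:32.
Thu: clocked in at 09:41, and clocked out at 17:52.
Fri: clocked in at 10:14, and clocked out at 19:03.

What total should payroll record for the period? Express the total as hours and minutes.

Wed: 10:27–20:32 = 10 h 5 min; less 30 min break → 9 h 35 min
Thu: 09:41–17:52 = 8 h 11 min; less 30 min break → 7 h 41 min
Fri: 10:14–19:03 = 8 h 49 min; less 30 min break → 8 h 19 min
Total: 9 h 35 min + 7 h 41 min + 8 h 19 min = 25 h 35 min.

25 h 35 min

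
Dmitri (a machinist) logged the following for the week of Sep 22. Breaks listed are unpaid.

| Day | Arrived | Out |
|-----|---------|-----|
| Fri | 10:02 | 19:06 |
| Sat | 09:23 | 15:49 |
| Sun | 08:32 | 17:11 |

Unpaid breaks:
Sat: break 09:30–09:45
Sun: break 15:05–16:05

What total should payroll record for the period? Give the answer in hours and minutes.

Fri: 10:02–19:06 = 9 h 4 min
Sat: 09:23–15:49 = 6 h 26 min; less 15 min break → 6 h 11 min
Sun: 08:32–17:11 = 8 h 39 min; less 60 min break → 7 h 39 min
Total: 9 h 4 min + 6 h 11 min + 7 h 39 min = 22 h 54 min.

22 h 54 min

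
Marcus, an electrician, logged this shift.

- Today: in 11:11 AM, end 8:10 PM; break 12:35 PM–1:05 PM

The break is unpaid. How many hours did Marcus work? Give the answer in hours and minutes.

8 h 29 min

Today: 11:11 AM–8:10 PM = 8 h 59 min; less 30 min break → 8 h 29 min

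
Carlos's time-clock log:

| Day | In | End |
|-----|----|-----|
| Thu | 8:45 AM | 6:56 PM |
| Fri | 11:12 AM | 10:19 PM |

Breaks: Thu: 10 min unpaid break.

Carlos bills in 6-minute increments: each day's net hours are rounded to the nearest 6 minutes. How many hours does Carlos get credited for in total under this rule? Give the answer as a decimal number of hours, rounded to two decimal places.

21.10 hours

Thu: 8:45 AM–6:56 PM = 10 h 11 min − 10 min = 10 h 1 min → rounds to 10 h 0 min
Fri: 11:12 AM–10:19 PM = 11 h 7 min → rounds to 11 h 6 min
Total credited: 21 h 6 min.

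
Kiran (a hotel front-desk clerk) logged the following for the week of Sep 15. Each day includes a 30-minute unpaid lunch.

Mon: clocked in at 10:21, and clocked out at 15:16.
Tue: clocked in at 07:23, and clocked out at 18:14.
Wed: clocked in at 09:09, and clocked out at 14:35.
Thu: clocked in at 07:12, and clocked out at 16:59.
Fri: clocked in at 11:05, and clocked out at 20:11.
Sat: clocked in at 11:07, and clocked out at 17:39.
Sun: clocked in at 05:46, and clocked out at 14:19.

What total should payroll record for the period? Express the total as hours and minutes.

51 h 40 min

Mon: 10:21–15:16 = 4 h 55 min; less 30 min break → 4 h 25 min
Tue: 07:23–18:14 = 10 h 51 min; less 30 min break → 10 h 21 min
Wed: 09:09–14:35 = 5 h 26 min; less 30 min break → 4 h 56 min
Thu: 07:12–16:59 = 9 h 47 min; less 30 min break → 9 h 17 min
Fri: 11:05–20:11 = 9 h 6 min; less 30 min break → 8 h 36 min
Sat: 11:07–17:39 = 6 h 32 min; less 30 min break → 6 h 2 min
Sun: 05:46–14:19 = 8 h 33 min; less 30 min break → 8 h 3 min
Total: 4 h 25 min + 10 h 21 min + 4 h 56 min + 9 h 17 min + 8 h 36 min + 6 h 2 min + 8 h 3 min = 51 h 40 min.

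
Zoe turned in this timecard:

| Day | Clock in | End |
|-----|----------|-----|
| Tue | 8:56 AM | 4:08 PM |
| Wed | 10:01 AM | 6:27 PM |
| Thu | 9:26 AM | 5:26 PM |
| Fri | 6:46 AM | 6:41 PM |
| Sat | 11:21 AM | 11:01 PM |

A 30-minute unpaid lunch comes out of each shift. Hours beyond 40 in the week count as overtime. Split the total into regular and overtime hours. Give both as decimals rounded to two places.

Tue: 8:56 AM–4:08 PM = 7 h 12 min; less 30 min break → 6 h 42 min
Wed: 10:01 AM–6:27 PM = 8 h 26 min; less 30 min break → 7 h 56 min
Thu: 9:26 AM–5:26 PM = 8 h 0 min; less 30 min break → 7 h 30 min
Fri: 6:46 AM–6:41 PM = 11 h 55 min; less 30 min break → 11 h 25 min
Sat: 11:21 AM–11:01 PM = 11 h 40 min; less 30 min break → 11 h 10 min
Total worked: 44 h 43 min = 44.72 h.
Threshold 40 h → overtime 4 h 43 min, regular 40 h 0 min.

Regular 40.00 hours, overtime 4.72 hours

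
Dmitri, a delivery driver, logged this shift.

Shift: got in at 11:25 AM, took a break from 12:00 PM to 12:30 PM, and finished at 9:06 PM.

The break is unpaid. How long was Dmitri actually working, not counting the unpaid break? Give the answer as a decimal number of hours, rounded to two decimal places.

Shift: 11:25 AM–9:06 PM = 9 h 41 min; less 30 min break → 9 h 11 min

9.18 hours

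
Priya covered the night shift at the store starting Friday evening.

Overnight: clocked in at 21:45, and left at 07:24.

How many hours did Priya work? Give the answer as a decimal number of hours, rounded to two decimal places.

9.65 hours

Overnight: 21:45 → midnight = 2 h 15 min; midnight → 07:24 = 7 h 24 min; span 9 h 39 min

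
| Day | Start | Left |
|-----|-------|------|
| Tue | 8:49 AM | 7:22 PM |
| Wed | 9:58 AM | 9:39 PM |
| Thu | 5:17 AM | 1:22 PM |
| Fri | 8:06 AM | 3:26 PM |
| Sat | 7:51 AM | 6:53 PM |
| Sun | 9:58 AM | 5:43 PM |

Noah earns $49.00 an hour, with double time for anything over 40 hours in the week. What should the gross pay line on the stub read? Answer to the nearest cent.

Tue: 8:49 AM–7:22 PM = 10 h 33 min
Wed: 9:58 AM–9:39 PM = 11 h 41 min
Thu: 5:17 AM–1:22 PM = 8 h 5 min
Fri: 8:06 AM–3:26 PM = 7 h 20 min
Sat: 7:51 AM–6:53 PM = 11 h 2 min
Sun: 9:58 AM–5:43 PM = 7 h 45 min
Total worked: 56 h 26 min = 3386 min.
Regular 40 h 0 min = 2400 min at $49.00/h; overtime 16 h 26 min = 986 min at $98.00/h.
Pay = (2400 × $49.00 + 986 × $98.00) ÷ 60 = $3570.47.

$3570.47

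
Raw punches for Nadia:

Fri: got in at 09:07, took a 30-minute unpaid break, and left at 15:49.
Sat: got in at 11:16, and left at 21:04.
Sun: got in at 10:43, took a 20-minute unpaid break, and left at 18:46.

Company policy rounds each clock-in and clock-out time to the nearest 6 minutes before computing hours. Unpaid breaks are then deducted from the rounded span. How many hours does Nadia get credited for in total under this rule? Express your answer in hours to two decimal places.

Fri: in 09:07→09:06, out 15:49→15:48; 6 h 42 min − 30 min = 6 h 12 min
Sat: in 11:16→11:18, out 21:04→21:06; 9 h 48 min
Sun: in 10:43→10:42, out 18:46→18:48; 8 h 6 min − 20 min = 7 h 46 min
Total credited: 23 h 46 min.

23.77 hours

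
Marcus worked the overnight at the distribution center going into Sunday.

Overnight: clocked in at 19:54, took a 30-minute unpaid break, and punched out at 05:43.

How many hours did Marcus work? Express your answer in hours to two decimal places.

Overnight: 19:54 → midnight = 4 h 6 min; midnight → 05:43 = 5 h 43 min; span 9 h 49 min; less 30 min break → 9 h 19 min

9.32 hours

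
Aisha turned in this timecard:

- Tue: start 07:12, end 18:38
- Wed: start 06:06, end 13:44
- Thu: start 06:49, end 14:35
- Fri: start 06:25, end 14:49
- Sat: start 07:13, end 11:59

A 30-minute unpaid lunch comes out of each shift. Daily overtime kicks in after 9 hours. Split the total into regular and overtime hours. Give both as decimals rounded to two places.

Tue: 07:12–18:38 = 11 h 26 min; less 30 min break → 10 h 56 min
Wed: 06:06–13:44 = 7 h 38 min; less 30 min break → 7 h 8 min
Thu: 06:49–14:35 = 7 h 46 min; less 30 min break → 7 h 16 min
Fri: 06:25–14:49 = 8 h 24 min; less 30 min break → 7 h 54 min
Sat: 07:13–11:59 = 4 h 46 min; less 30 min break → 4 h 16 min
Tue reg 9 h 0 min / OT 1 h 56 min; Wed reg 7 h 8 min / OT 0 h 0 min; Thu reg 7 h 16 min / OT 0 h 0 min; Fri reg 7 h 54 min / OT 0 h 0 min; Sat reg 4 h 16 min / OT 0 h 0 min.
Totals: regular 35 h 34 min, overtime 1 h 56 min.

Regular 35.57 hours, overtime 1.93 hours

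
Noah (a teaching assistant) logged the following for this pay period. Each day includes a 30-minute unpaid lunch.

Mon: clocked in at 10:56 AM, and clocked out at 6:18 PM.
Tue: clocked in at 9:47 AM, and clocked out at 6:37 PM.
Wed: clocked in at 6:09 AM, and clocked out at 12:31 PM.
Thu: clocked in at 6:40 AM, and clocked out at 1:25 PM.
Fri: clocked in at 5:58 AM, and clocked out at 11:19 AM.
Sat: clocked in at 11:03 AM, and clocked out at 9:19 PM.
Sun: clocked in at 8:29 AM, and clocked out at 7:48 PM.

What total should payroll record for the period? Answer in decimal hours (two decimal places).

Mon: 10:56 AM–6:18 PM = 7 h 22 min; less 30 min break → 6 h 52 min
Tue: 9:47 AM–6:37 PM = 8 h 50 min; less 30 min break → 8 h 20 min
Wed: 6:09 AM–12:31 PM = 6 h 22 min; less 30 min break → 5 h 52 min
Thu: 6:40 AM–1:25 PM = 6 h 45 min; less 30 min break → 6 h 15 min
Fri: 5:58 AM–11:19 AM = 5 h 21 min; less 30 min break → 4 h 51 min
Sat: 11:03 AM–9:19 PM = 10 h 16 min; less 30 min break → 9 h 46 min
Sun: 8:29 AM–7:48 PM = 11 h 19 min; less 30 min break → 10 h 49 min
Total: 6 h 52 min + 8 h 20 min + 5 h 52 min + 6 h 15 min + 4 h 51 min + 9 h 46 min + 10 h 49 min = 52 h 45 min.

52.75 hours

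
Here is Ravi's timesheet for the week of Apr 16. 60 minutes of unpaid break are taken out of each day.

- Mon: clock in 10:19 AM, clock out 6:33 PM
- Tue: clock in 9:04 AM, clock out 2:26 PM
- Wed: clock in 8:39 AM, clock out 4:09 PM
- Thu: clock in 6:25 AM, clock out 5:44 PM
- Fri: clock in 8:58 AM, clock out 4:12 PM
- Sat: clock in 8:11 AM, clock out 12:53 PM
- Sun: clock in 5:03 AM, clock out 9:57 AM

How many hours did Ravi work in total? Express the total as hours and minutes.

42 h 15 min

Mon: 10:19 AM–6:33 PM = 8 h 14 min; less 60 min break → 7 h 14 min
Tue: 9:04 AM–2:26 PM = 5 h 22 min; less 60 min break → 4 h 22 min
Wed: 8:39 AM–4:09 PM = 7 h 30 min; less 60 min break → 6 h 30 min
Thu: 6:25 AM–5:44 PM = 11 h 19 min; less 60 min break → 10 h 19 min
Fri: 8:58 AM–4:12 PM = 7 h 14 min; less 60 min break → 6 h 14 min
Sat: 8:11 AM–12:53 PM = 4 h 42 min; less 60 min break → 3 h 42 min
Sun: 5:03 AM–9:57 AM = 4 h 54 min; less 60 min break → 3 h 54 min
Total: 7 h 14 min + 4 h 22 min + 6 h 30 min + 10 h 19 min + 6 h 14 min + 3 h 42 min + 3 h 54 min = 42 h 15 min.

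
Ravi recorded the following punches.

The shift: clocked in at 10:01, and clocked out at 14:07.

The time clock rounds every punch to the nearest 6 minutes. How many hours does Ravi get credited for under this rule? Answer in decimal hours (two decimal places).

4.10 hours

The shift: in 10:01→10:00, out 14:07→14:06; 4 h 6 min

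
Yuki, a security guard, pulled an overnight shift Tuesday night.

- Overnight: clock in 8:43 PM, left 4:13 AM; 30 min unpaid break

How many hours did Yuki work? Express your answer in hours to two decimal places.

Overnight: 8:43 PM → midnight = 3 h 17 min; midnight → 4:13 AM = 4 h 13 min; span 7 h 30 min; less 30 min break → 7 h 0 min

7.00 hours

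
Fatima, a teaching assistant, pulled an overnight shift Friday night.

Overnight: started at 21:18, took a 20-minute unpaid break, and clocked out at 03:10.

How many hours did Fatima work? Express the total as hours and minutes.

5 h 32 min

Overnight: 21:18 → midnight = 2 h 42 min; midnight → 03:10 = 3 h 10 min; span 5 h 52 min; less 20 min break → 5 h 32 min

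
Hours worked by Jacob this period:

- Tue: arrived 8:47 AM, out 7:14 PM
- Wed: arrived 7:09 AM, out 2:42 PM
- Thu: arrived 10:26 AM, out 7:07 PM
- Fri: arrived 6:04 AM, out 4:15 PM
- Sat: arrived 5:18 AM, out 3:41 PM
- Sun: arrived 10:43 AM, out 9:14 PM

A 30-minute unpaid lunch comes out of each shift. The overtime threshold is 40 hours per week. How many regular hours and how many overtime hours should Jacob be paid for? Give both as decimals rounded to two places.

Tue: 8:47 AM–7:14 PM = 10 h 27 min; less 30 min break → 9 h 57 min
Wed: 7:09 AM–2:42 PM = 7 h 33 min; less 30 min break → 7 h 3 min
Thu: 10:26 AM–7:07 PM = 8 h 41 min; less 30 min break → 8 h 11 min
Fri: 6:04 AM–4:15 PM = 10 h 11 min; less 30 min break → 9 h 41 min
Sat: 5:18 AM–3:41 PM = 10 h 23 min; less 30 min break → 9 h 53 min
Sun: 10:43 AM–9:14 PM = 10 h 31 min; less 30 min break → 10 h 1 min
Total worked: 54 h 46 min = 54.77 h.
Threshold 40 h → overtime 14 h 46 min, regular 40 h 0 min.

Regular 40.00 hours, overtime 14.77 hours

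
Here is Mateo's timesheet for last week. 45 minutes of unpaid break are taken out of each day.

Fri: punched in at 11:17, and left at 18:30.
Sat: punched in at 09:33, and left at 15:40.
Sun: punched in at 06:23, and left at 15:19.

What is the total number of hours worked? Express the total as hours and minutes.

Fri: 11:17–18:30 = 7 h 13 min; less 45 min break → 6 h 28 min
Sat: 09:33–15:40 = 6 h 7 min; less 45 min break → 5 h 22 min
Sun: 06:23–15:19 = 8 h 56 min; less 45 min break → 8 h 11 min
Total: 6 h 28 min + 5 h 22 min + 8 h 11 min = 20 h 1 min.

20 h 1 min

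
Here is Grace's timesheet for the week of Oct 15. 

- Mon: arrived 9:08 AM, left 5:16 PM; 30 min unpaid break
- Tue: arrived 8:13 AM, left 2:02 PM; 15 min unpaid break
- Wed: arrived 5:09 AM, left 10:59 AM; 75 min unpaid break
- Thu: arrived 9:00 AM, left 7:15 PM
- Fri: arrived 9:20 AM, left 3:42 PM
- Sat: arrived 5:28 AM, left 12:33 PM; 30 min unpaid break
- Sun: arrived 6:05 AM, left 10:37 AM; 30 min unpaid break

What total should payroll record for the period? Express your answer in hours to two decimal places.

Mon: 9:08 AM–5:16 PM = 8 h 8 min; less 30 min break → 7 h 38 min
Tue: 8:13 AM–2:02 PM = 5 h 49 min; less 15 min break → 5 h 34 min
Wed: 5:09 AM–10:59 AM = 5 h 50 min; less 75 min break → 4 h 35 min
Thu: 9:00 AM–7:15 PM = 10 h 15 min
Fri: 9:20 AM–3:42 PM = 6 h 22 min
Sat: 5:28 AM–12:33 PM = 7 h 5 min; less 30 min break → 6 h 35 min
Sun: 6:05 AM–10:37 AM = 4 h 32 min; less 30 min break → 4 h 2 min
Total: 7 h 38 min + 5 h 34 min + 4 h 35 min + 10 h 15 min + 6 h 22 min + 6 h 35 min + 4 h 2 min = 45 h 1 min.

45.02 hours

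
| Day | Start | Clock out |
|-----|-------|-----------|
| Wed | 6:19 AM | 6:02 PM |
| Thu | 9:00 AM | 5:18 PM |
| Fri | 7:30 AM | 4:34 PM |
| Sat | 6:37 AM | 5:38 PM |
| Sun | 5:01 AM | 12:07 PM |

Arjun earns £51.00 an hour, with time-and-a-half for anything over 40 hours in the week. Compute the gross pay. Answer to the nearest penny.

£2590.80

Wed: 6:19 AM–6:02 PM = 11 h 43 min
Thu: 9:00 AM–5:18 PM = 8 h 18 min
Fri: 7:30 AM–4:34 PM = 9 h 4 min
Sat: 6:37 AM–5:38 PM = 11 h 1 min
Sun: 5:01 AM–12:07 PM = 7 h 6 min
Total worked: 47 h 12 min = 2832 min.
Regular 40 h 0 min = 2400 min at £51.00/h; overtime 7 h 12 min = 432 min at £76.50/h.
Pay = (2400 × £51.00 + 432 × £76.50) ÷ 60 = £2590.80.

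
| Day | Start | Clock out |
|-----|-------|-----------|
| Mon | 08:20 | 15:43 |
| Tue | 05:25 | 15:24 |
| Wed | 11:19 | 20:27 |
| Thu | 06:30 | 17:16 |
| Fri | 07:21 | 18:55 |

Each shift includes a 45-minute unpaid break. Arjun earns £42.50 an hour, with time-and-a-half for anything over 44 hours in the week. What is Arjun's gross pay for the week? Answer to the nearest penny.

Mon: 08:20–15:43 = 7 h 23 min; less 45 min break → 6 h 38 min
Tue: 05:25–15:24 = 9 h 59 min; less 45 min break → 9 h 14 min
Wed: 11:19–20:27 = 9 h 8 min; less 45 min break → 8 h 23 min
Thu: 06:30–17:16 = 10 h 46 min; less 45 min break → 10 h 1 min
Fri: 07:21–18:55 = 11 h 34 min; less 45 min break → 10 h 49 min
Total worked: 45 h 5 min = 2705 min.
Regular 44 h 0 min = 2640 min at £42.50/h; overtime 1 h 5 min = 65 min at £63.75/h.
Pay = (2640 × £42.50 + 65 × £63.75) ÷ 60 = £1939.06.

£1939.06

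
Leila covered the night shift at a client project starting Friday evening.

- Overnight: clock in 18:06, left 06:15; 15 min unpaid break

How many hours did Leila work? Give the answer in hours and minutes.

Overnight: 18:06 → midnight = 5 h 54 min; midnight → 06:15 = 6 h 15 min; span 12 h 9 min; less 15 min break → 11 h 54 min

11 h 54 min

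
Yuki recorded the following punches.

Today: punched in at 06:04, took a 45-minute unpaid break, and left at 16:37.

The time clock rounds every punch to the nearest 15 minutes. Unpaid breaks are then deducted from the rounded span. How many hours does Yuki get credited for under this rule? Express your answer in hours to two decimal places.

Today: in 06:04→06:00, out 16:37→16:30; 10 h 30 min − 45 min = 9 h 45 min

9.75 hours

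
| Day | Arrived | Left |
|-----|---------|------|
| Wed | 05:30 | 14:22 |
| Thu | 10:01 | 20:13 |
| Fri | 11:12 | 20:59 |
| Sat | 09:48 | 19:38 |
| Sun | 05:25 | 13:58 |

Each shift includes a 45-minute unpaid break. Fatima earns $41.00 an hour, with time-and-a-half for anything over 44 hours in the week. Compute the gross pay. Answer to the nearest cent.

Wed: 05:30–14:22 = 8 h 52 min; less 45 min break → 8 h 7 min
Thu: 10:01–20:13 = 10 h 12 min; less 45 min break → 9 h 27 min
Fri: 11:12–20:59 = 9 h 47 min; less 45 min break → 9 h 2 min
Sat: 09:48–19:38 = 9 h 50 min; less 45 min break → 9 h 5 min
Sun: 05:25–13:58 = 8 h 33 min; less 45 min break → 7 h 48 min
Total worked: 43 h 29 min = 2609 min.
Regular 43 h 29 min = 2609 min at $41.00/h; overtime 0 h 0 min = 0 min at $61.50/h.
Pay = (2609 × $41.00 + 0 × $61.50) ÷ 60 = $1782.82.

$1782.82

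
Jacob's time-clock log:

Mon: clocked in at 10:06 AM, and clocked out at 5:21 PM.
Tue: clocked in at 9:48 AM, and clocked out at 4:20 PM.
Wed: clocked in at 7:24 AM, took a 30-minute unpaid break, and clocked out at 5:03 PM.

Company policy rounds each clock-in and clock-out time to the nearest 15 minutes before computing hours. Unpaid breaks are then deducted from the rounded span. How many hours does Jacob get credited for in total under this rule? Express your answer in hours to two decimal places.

Mon: in 10:06 AM→10:00 AM, out 5:21 PM→5:15 PM; 7 h 15 min
Tue: in 9:48 AM→9:45 AM, out 4:20 PM→4:15 PM; 6 h 30 min
Wed: in 7:24 AM→7:30 AM, out 5:03 PM→5:00 PM; 9 h 30 min − 30 min = 9 h 0 min
Total credited: 22 h 45 min.

22.75 hours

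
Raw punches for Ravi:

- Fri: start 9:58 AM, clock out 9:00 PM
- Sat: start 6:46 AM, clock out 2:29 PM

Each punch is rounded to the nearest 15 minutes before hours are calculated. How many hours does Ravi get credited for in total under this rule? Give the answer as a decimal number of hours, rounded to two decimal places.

Fri: in 9:58 AM→10:00 AM, out 9:00 PM→9:00 PM; 11 h 0 min
Sat: in 6:46 AM→6:45 AM, out 2:29 PM→2:30 PM; 7 h 45 min
Total credited: 18 h 45 min.

18.75 hours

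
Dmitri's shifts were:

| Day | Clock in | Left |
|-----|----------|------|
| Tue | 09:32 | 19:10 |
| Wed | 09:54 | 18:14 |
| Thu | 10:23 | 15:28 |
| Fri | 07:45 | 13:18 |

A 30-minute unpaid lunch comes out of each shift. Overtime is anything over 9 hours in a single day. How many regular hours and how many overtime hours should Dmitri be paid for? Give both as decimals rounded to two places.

Tue: 09:32–19:10 = 9 h 38 min; less 30 min break → 9 h 8 min
Wed: 09:54–18:14 = 8 h 20 min; less 30 min break → 7 h 50 min
Thu: 10:23–15:28 = 5 h 5 min; less 30 min break → 4 h 35 min
Fri: 07:45–13:18 = 5 h 33 min; less 30 min break → 5 h 3 min
Tue reg 9 h 0 min / OT 0 h 8 min; Wed reg 7 h 50 min / OT 0 h 0 min; Thu reg 4 h 35 min / OT 0 h 0 min; Fri reg 5 h 3 min / OT 0 h 0 min.
Totals: regular 26 h 28 min, overtime 0 h 8 min.

Regular 26.47 hours, overtime 0.13 hours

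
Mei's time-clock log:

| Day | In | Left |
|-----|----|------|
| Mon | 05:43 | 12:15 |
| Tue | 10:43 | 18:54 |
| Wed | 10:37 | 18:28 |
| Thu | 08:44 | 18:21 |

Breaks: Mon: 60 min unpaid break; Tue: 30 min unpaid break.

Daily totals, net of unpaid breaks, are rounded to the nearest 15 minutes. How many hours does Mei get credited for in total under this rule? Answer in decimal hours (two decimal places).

30.50 hours

Mon: 05:43–12:15 = 6 h 32 min − 60 min = 5 h 32 min → rounds to 5 h 30 min
Tue: 10:43–18:54 = 8 h 11 min − 30 min = 7 h 41 min → rounds to 7 h 45 min
Wed: 10:37–18:28 = 7 h 51 min → rounds to 7 h 45 min
Thu: 08:44–18:21 = 9 h 37 min → rounds to 9 h 30 min
Total credited: 30 h 30 min.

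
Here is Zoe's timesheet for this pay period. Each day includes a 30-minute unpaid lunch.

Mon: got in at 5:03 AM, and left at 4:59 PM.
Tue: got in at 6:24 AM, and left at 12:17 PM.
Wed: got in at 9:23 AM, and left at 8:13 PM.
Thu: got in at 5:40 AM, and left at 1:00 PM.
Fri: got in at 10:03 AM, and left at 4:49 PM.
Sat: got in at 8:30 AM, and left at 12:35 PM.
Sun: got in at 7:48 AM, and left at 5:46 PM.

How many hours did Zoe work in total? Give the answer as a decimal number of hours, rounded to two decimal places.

Mon: 5:03 AM–4:59 PM = 11 h 56 min; less 30 min break → 11 h 26 min
Tue: 6:24 AM–12:17 PM = 5 h 53 min; less 30 min break → 5 h 23 min
Wed: 9:23 AM–8:13 PM = 10 h 50 min; less 30 min break → 10 h 20 min
Thu: 5:40 AM–1:00 PM = 7 h 20 min; less 30 min break → 6 h 50 min
Fri: 10:03 AM–4:49 PM = 6 h 46 min; less 30 min break → 6 h 16 min
Sat: 8:30 AM–12:35 PM = 4 h 5 min; less 30 min break → 3 h 35 min
Sun: 7:48 AM–5:46 PM = 9 h 58 min; less 30 min break → 9 h 28 min
Total: 11 h 26 min + 5 h 23 min + 10 h 20 min + 6 h 50 min + 6 h 16 min + 3 h 35 min + 9 h 28 min = 53 h 18 min.

53.30 hours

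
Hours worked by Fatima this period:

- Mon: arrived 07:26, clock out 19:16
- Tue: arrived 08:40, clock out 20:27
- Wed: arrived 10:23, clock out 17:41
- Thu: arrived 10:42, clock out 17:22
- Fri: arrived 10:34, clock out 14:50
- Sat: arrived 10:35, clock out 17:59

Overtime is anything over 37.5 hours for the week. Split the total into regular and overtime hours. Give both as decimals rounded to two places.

Mon: 07:26–19:16 = 11 h 50 min
Tue: 08:40–20:27 = 11 h 47 min
Wed: 10:23–17:41 = 7 h 18 min
Thu: 10:42–17:22 = 6 h 40 min
Fri: 10:34–14:50 = 4 h 16 min
Sat: 10:35–17:59 = 7 h 24 min
Total worked: 49 h 15 min = 49.25 h.
Threshold 37.5 h → overtime 11 h 45 min, regular 37 h 30 min.

Regular 37.50 hours, overtime 11.75 hours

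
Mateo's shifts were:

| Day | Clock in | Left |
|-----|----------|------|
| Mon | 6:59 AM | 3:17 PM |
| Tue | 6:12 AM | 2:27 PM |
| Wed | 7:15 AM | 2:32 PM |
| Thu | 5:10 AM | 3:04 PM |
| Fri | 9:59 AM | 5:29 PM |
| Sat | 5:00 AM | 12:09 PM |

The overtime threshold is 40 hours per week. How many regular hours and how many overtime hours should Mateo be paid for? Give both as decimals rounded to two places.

Regular 40.00 hours, overtime 8.38 hours

Mon: 6:59 AM–3:17 PM = 8 h 18 min
Tue: 6:12 AM–2:27 PM = 8 h 15 min
Wed: 7:15 AM–2:32 PM = 7 h 17 min
Thu: 5:10 AM–3:04 PM = 9 h 54 min
Fri: 9:59 AM–5:29 PM = 7 h 30 min
Sat: 5:00 AM–12:09 PM = 7 h 9 min
Total worked: 48 h 23 min = 48.38 h.
Threshold 40 h → overtime 8 h 23 min, regular 40 h 0 min.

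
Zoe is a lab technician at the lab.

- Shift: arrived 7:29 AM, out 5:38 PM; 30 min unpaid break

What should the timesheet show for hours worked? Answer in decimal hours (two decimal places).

9.65 hours

Shift: 7:29 AM–5:38 PM = 10 h 9 min; less 30 min break → 9 h 39 min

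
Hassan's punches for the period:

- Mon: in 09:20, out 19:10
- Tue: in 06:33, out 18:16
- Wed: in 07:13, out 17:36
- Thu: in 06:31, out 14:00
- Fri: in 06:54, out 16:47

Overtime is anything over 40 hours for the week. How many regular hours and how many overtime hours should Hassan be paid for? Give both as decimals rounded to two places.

Regular 40.00 hours, overtime 9.30 hours

Mon: 09:20–19:10 = 9 h 50 min
Tue: 06:33–18:16 = 11 h 43 min
Wed: 07:13–17:36 = 10 h 23 min
Thu: 06:31–14:00 = 7 h 29 min
Fri: 06:54–16:47 = 9 h 53 min
Total worked: 49 h 18 min = 49.30 h.
Threshold 40 h → overtime 9 h 18 min, regular 40 h 0 min.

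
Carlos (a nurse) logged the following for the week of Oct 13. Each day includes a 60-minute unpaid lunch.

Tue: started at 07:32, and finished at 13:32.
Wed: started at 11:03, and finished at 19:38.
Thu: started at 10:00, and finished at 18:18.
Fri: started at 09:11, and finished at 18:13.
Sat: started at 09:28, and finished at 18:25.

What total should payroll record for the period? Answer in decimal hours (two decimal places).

35.87 hours

Tue: 07:32–13:32 = 6 h 0 min; less 60 min break → 5 h 0 min
Wed: 11:03–19:38 = 8 h 35 min; less 60 min break → 7 h 35 min
Thu: 10:00–18:18 = 8 h 18 min; less 60 min break → 7 h 18 min
Fri: 09:11–18:13 = 9 h 2 min; less 60 min break → 8 h 2 min
Sat: 09:28–18:25 = 8 h 57 min; less 60 min break → 7 h 57 min
Total: 5 h 0 min + 7 h 35 min + 7 h 18 min + 8 h 2 min + 7 h 57 min = 35 h 52 min.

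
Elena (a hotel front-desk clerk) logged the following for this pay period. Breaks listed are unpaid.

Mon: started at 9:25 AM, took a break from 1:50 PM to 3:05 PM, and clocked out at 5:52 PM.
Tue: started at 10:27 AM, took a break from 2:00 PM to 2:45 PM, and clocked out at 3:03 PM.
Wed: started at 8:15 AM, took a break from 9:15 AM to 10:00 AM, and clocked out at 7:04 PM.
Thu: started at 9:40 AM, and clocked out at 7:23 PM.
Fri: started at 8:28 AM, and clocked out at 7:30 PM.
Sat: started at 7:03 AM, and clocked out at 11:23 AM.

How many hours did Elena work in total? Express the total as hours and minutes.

46 h 12 min

Mon: 9:25 AM–5:52 PM = 8 h 27 min; less 75 min break → 7 h 12 min
Tue: 10:27 AM–3:03 PM = 4 h 36 min; less 45 min break → 3 h 51 min
Wed: 8:15 AM–7:04 PM = 10 h 49 min; less 45 min break → 10 h 4 min
Thu: 9:40 AM–7:23 PM = 9 h 43 min
Fri: 8:28 AM–7:30 PM = 11 h 2 min
Sat: 7:03 AM–11:23 AM = 4 h 20 min
Total: 7 h 12 min + 3 h 51 min + 10 h 4 min + 9 h 43 min + 11 h 2 min + 4 h 20 min = 46 h 12 min.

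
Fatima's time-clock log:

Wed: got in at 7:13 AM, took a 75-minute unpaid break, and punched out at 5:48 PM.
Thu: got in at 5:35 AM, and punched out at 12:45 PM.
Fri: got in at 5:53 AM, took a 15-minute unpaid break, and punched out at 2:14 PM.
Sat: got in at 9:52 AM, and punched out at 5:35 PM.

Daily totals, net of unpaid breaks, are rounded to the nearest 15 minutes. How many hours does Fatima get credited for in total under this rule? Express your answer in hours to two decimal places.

Wed: 7:13 AM–5:48 PM = 10 h 35 min − 75 min = 9 h 20 min → rounds to 9 h 15 min
Thu: 5:35 AM–12:45 PM = 7 h 10 min → rounds to 7 h 15 min
Fri: 5:53 AM–2:14 PM = 8 h 21 min − 15 min = 8 h 6 min → rounds to 8 h 0 min
Sat: 9:52 AM–5:35 PM = 7 h 43 min → rounds to 7 h 45 min
Total credited: 32 h 15 min.

32.25 hours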